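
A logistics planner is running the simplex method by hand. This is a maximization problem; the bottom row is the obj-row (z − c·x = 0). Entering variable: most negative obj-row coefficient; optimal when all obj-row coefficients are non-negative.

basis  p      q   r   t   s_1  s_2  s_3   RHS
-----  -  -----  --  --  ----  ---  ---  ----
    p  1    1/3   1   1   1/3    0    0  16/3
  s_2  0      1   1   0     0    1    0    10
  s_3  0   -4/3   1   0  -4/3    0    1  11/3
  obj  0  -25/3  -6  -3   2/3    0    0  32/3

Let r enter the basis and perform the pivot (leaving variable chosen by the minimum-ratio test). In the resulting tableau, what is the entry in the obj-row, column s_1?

Ratio test on column r — row 1: (16/3)/1 = 16/3; row 2: 10/1 = 10; row 3: (11/3)/1 = 11/3. Minimum is 11/3 at row 3 (s_3 leaves); pivot element 1.
Divide row 3 by 1; eliminate column r from the other rows.
obj-row update in column s_1: 2/3 − (-6)·(-4/3) = -22/3.

-22/3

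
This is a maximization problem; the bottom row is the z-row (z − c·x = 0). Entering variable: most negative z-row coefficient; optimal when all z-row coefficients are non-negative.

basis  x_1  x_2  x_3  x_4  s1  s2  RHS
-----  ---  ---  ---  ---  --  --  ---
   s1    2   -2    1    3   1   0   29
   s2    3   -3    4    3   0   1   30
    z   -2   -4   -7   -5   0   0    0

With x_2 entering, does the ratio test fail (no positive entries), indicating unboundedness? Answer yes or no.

Every constraint-row entry in column x_2 is ≤ 0, so increasing x_2 is unbounded.

yes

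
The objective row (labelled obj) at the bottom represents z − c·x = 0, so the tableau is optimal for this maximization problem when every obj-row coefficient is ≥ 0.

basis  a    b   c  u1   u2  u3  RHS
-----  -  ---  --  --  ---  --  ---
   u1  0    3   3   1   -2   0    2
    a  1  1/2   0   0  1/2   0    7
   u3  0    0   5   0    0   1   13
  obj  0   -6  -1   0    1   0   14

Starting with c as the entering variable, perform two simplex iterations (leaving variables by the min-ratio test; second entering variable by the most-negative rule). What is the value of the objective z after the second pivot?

Ratio test on column c — row 1: 2/3 = 2/3; row 2: entry 0 ≤ 0; row 3: 13/5 = 13/5. Minimum is 2/3 at row 1 (u1 leaves); pivot element 3.
Pivot on row 1; the obj-row RHS becomes 14 − (-1)·(2/3) = 44/3.
Next entering variable (most negative obj-row entry -5): b.
Ratio test on column b — row 1: (2/3)/1 = 2/3; row 2: 7/(1/2) = 14; row 3: entry -5 ≤ 0. Minimum is 2/3 at row 1 (c leaves); pivot element 1.
After the second pivot the obj-row RHS is 44/3 − (-5)·(2/3) = 18.

18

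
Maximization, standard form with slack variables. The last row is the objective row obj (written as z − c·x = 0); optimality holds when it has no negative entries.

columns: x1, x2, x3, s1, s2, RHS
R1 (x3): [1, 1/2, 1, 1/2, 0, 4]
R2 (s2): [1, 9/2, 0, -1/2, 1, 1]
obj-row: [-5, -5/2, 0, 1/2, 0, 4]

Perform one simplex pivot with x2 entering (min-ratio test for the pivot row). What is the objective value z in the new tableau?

Ratio test on column x2 — row 1: 4/(1/2) = 8; row 2: 1/(9/2) = 2/9. Minimum is 2/9 at row 2 (s2 leaves); pivot element 9/2.
Pivot on row 2; the obj-row RHS becomes 4 − (-5/2)·(2/9) = 41/9.

41/9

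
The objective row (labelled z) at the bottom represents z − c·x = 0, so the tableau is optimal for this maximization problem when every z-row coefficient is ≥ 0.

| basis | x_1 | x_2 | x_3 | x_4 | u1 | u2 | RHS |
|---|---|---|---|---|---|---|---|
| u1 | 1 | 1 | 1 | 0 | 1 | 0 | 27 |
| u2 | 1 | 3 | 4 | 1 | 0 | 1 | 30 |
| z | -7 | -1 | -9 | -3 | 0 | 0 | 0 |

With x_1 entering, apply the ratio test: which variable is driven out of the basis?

u1

Column x_1 entries and ratios — u1: 27/1 = 27; u2: 30/1 = 30.
Smallest ratio is 27 in the row of u1, so u1 leaves.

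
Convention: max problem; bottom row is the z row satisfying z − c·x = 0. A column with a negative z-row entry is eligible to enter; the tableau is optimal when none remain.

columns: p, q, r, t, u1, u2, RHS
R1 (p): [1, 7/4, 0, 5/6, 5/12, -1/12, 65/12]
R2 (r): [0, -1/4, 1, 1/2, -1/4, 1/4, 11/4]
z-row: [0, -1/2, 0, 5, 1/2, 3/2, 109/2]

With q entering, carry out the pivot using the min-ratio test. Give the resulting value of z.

1177/21

Ratio test on column q — row 1: (65/12)/(7/4) = 65/21; row 2: entry -1/4 ≤ 0. Minimum is 65/21 at row 1 (p leaves); pivot element 7/4.
Pivot on row 1; the z-row RHS becomes 109/2 − (-1/2)·(65/21) = 1177/21.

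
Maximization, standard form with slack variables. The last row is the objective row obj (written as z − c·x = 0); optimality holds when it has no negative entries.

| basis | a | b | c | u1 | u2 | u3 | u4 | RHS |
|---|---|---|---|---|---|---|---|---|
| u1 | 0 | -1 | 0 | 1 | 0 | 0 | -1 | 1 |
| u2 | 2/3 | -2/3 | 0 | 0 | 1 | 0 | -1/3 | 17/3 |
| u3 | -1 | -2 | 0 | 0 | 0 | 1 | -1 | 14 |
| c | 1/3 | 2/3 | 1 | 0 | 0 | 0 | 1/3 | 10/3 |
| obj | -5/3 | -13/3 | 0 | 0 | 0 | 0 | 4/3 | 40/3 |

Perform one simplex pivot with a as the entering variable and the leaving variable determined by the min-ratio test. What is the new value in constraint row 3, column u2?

Ratio test on column a — row 1: entry 0 ≤ 0; row 2: (17/3)/(2/3) = 17/2; row 3: entry -1 ≤ 0; row 4: (10/3)/(1/3) = 10. Minimum is 17/2 at row 2 (u2 leaves); pivot element 2/3.
Divide row 2 by 2/3; eliminate column a from the other rows.
Row 3 update in column u2: 0 − (-1)·(3/2) = 3/2.

3/2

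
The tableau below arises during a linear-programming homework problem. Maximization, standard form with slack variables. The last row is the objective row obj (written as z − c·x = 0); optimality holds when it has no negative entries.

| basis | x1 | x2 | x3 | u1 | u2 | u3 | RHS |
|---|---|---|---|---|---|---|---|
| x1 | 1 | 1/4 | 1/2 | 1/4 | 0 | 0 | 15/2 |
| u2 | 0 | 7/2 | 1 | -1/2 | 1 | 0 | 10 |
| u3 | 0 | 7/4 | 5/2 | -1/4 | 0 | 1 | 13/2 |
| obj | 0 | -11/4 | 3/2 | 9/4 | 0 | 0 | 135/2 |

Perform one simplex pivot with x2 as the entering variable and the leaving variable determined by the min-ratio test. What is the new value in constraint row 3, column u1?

Ratio test on column x2 — row 1: (15/2)/(1/4) = 30; row 2: 10/(7/2) = 20/7; row 3: (13/2)/(7/4) = 26/7. Minimum is 20/7 at row 2 (u2 leaves); pivot element 7/2.
Divide row 2 by 7/2; eliminate column x2 from the other rows.
Row 3 update in column u1: -1/4 − (7/4)·(-1/7) = 0.

0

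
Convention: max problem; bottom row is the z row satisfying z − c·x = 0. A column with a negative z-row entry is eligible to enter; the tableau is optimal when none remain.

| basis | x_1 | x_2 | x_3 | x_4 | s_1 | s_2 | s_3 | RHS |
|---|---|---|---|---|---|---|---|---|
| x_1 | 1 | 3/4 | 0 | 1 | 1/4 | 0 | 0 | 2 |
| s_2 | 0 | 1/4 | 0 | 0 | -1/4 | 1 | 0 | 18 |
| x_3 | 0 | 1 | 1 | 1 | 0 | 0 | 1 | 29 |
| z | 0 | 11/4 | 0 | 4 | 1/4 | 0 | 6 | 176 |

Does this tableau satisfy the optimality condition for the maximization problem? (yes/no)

yes

Every z-row coefficient is ≥ 0, so the tableau is optimal.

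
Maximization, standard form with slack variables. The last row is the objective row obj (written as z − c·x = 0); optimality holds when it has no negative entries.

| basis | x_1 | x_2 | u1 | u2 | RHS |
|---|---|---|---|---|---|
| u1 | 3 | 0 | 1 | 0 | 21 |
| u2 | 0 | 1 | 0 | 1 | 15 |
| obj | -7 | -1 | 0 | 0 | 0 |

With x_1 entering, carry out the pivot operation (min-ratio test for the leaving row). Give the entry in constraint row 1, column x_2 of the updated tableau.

0

Ratio test on column x_1 — row 1: 21/3 = 7; row 2: entry 0 ≤ 0. Minimum is 7 at row 1 (u1 leaves); pivot element 3.
Divide row 1 by 3; eliminate column x_1 from the other rows.
In the new row 1, the x_2 entry is the old entry divided by the pivot: 0/3 = 0.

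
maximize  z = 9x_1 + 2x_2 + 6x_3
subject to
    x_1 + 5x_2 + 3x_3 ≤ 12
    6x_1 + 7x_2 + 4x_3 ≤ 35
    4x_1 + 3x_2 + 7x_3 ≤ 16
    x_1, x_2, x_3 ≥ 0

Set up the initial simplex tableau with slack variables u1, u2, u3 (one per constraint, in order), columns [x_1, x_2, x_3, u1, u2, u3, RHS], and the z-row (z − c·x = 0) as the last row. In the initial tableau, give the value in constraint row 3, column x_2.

Constraint 3 has coefficient 3 on x_2.

3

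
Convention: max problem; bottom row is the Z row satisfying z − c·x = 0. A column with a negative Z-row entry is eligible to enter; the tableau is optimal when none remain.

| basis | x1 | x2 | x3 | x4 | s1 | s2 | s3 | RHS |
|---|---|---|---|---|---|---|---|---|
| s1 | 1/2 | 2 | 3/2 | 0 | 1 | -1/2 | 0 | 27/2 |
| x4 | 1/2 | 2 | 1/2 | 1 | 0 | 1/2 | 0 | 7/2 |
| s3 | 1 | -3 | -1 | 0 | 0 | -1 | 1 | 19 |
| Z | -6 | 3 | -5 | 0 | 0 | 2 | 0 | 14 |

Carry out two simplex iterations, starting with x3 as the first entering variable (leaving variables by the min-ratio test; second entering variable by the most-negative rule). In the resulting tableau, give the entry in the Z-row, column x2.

27

Ratio test on column x3 — row 1: (27/2)/(3/2) = 9; row 2: (7/2)/(1/2) = 7; row 3: entry -1 ≤ 0. Minimum is 7 at row 2 (x4 leaves); pivot element 1/2.
Divide row 2 by 1/2; eliminate column x3 from the other rows.
Second iteration: most negative Z-row entry is -1 in column x1, so x1 enters.
Ratio test on column x1 — row 1: entry -1 ≤ 0; row 2: 7/1 = 7; row 3: 26/2 = 13. Minimum is 7 at row 2 (x3 leaves); pivot element 1.
Divide row 2 by 1; eliminate column x1 from the other rows.
After both pivots, the entry at the Z-row, column x2 is 27.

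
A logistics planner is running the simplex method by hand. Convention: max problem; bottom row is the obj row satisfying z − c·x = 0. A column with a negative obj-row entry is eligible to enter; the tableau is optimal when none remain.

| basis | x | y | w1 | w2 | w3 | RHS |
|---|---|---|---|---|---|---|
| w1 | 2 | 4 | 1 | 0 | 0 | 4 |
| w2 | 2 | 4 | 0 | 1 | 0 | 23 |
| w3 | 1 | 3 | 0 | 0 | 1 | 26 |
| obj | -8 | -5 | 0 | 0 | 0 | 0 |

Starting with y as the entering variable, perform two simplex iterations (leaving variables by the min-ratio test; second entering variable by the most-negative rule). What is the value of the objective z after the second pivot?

Ratio test on column y — row 1: 4/4 = 1; row 2: 23/4 = 23/4; row 3: 26/3 = 26/3. Minimum is 1 at row 1 (w1 leaves); pivot element 4.
Pivot on row 1; the obj-row RHS becomes 0 − (-5)·1 = 5.
Next entering variable (most negative obj-row entry -11/2): x.
Ratio test on column x — row 1: 1/(1/2) = 2; row 2: entry 0 ≤ 0; row 3: entry -1/2 ≤ 0. Minimum is 2 at row 1 (y leaves); pivot element 1/2.
After the second pivot the obj-row RHS is 5 − (-11/2)·2 = 16.

16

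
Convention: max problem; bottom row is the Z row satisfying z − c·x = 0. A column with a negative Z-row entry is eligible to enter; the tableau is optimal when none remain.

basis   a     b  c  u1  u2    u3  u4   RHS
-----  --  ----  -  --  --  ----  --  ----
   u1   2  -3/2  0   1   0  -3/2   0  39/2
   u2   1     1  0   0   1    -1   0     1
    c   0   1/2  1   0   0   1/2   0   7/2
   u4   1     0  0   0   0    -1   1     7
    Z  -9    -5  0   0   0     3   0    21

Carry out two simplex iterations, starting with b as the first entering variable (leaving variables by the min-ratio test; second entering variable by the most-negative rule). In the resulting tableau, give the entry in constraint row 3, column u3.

1/2

Ratio test on column b — row 1: entry -3/2 ≤ 0; row 2: 1/1 = 1; row 3: (7/2)/(1/2) = 7; row 4: entry 0 ≤ 0. Minimum is 1 at row 2 (u2 leaves); pivot element 1.
Divide row 2 by 1; eliminate column b from the other rows.
Second iteration: most negative Z-row entry is -4 in column a, so a enters.
Ratio test on column a — row 1: 21/(7/2) = 6; row 2: 1/1 = 1; row 3: entry -1/2 ≤ 0; row 4: 7/1 = 7. Minimum is 1 at row 2 (b leaves); pivot element 1.
Divide row 2 by 1; eliminate column a from the other rows.
After both pivots, the entry at constraint row 3, column u3 is 1/2.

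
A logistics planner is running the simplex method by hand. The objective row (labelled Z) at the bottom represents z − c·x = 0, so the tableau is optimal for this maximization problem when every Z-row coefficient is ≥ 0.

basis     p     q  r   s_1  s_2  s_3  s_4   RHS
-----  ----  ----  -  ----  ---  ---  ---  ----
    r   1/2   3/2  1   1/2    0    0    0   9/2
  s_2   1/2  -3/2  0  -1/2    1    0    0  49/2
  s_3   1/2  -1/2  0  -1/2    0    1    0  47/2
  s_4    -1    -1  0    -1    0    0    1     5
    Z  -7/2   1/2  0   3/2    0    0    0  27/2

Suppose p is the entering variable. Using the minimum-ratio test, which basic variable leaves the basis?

r

Column p entries and ratios — r: (9/2)/(1/2) = 9; s_2: (49/2)/(1/2) = 49; s_3: (47/2)/(1/2) = 47; s_4: -1 ≤ 0, skip.
Smallest ratio is 9 in the row of r, so r leaves.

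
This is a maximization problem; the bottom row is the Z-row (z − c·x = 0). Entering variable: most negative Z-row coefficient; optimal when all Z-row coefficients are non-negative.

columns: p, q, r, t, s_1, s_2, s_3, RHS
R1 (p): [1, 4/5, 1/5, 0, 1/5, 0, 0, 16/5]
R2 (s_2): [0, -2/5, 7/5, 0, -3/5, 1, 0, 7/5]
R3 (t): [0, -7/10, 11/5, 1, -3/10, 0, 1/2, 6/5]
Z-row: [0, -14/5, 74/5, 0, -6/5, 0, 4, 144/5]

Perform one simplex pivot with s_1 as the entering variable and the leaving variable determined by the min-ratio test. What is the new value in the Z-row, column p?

Ratio test on column s_1 — row 1: (16/5)/(1/5) = 16; row 2: entry -3/5 ≤ 0; row 3: entry -3/10 ≤ 0. Minimum is 16 at row 1 (p leaves); pivot element 1/5.
Divide row 1 by 1/5; eliminate column s_1 from the other rows.
Z-row update in column p: 0 − (-6/5)·5 = 6.

6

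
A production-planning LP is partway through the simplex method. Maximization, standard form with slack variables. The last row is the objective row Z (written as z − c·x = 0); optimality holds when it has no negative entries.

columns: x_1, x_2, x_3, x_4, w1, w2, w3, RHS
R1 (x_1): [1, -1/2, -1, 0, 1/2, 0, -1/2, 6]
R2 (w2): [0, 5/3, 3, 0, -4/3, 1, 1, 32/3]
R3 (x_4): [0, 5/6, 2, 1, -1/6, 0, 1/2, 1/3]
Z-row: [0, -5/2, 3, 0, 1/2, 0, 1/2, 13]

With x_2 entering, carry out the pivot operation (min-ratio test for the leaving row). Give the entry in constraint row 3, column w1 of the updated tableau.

Ratio test on column x_2 — row 1: entry -1/2 ≤ 0; row 2: (32/3)/(5/3) = 32/5; row 3: (1/3)/(5/6) = 2/5. Minimum is 2/5 at row 3 (x_4 leaves); pivot element 5/6.
Divide row 3 by 5/6; eliminate column x_2 from the other rows.
In the new row 3, the w1 entry is the old entry divided by the pivot: (-1/6)/(5/6) = -1/5.

-1/5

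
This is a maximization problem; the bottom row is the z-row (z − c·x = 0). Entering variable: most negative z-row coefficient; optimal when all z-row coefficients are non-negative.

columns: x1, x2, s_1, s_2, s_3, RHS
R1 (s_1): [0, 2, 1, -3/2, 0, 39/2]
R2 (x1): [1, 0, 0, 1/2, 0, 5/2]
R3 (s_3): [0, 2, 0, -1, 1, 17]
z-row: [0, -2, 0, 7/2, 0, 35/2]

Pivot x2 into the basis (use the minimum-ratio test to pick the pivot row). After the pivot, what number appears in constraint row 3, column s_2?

-1/2

Ratio test on column x2 — row 1: (39/2)/2 = 39/4; row 2: entry 0 ≤ 0; row 3: 17/2 = 17/2. Minimum is 17/2 at row 3 (s_3 leaves); pivot element 2.
Divide row 3 by 2; eliminate column x2 from the other rows.
In the new row 3, the s_2 entry is the old entry divided by the pivot: (-1)/2 = -1/2.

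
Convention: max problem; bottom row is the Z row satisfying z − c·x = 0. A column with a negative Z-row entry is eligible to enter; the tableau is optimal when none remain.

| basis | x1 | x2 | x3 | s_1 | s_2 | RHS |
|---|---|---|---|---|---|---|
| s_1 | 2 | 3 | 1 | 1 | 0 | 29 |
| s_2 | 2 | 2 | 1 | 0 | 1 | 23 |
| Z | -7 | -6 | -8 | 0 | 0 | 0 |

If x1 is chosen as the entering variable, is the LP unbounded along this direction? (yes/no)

no

Column x1 has positive entries in row(s) 1, 2, so the ratio test bounds it — not unbounded.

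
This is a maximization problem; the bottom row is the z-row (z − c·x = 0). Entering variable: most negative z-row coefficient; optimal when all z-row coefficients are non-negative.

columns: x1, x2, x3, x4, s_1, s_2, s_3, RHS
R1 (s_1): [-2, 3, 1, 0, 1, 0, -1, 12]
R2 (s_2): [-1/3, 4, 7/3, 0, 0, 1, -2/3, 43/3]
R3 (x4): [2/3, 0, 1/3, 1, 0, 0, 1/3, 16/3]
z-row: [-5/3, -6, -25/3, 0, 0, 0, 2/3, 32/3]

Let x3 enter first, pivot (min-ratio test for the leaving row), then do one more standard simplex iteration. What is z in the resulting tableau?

Ratio test on column x3 — row 1: 12/1 = 12; row 2: (43/3)/(7/3) = 43/7; row 3: (16/3)/(1/3) = 16. Minimum is 43/7 at row 2 (s_2 leaves); pivot element 7/3.
Pivot on row 2; the z-row RHS becomes 32/3 − (-25/3)·(43/7) = 433/7.
Next entering variable (most negative z-row entry -20/7): x1.
Ratio test on column x1 — row 1: entry -13/7 ≤ 0; row 2: entry -1/7 ≤ 0; row 3: (23/7)/(5/7) = 23/5. Minimum is 23/5 at row 3 (x4 leaves); pivot element 5/7.
After the second pivot the z-row RHS is 433/7 − (-20/7)·(23/5) = 75.

75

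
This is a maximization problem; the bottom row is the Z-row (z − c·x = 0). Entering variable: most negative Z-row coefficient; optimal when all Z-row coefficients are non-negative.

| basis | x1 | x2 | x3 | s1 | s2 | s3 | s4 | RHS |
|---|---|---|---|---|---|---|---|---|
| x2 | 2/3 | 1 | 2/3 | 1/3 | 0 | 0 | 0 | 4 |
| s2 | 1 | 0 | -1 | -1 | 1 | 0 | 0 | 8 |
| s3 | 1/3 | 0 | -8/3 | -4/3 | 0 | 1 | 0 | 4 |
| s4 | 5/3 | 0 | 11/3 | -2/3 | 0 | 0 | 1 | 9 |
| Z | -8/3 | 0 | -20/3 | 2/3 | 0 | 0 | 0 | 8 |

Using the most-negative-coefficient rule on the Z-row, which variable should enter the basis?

x3

Negative Z-row entries: x1: -8/3, x3: -20/3.
The most negative is -20/3 in column x3, so x3 enters.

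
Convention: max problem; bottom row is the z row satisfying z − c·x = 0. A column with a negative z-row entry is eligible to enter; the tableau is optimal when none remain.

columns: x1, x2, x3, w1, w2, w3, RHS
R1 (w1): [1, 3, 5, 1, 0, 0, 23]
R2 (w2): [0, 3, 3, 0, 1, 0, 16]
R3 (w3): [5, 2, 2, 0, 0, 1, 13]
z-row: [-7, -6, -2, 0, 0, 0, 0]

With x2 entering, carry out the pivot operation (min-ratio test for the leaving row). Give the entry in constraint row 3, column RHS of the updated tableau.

7/3

Ratio test on column x2 — row 1: 23/3 = 23/3; row 2: 16/3 = 16/3; row 3: 13/2 = 13/2. Minimum is 16/3 at row 2 (w2 leaves); pivot element 3.
Divide row 2 by 3; eliminate column x2 from the other rows.
Row 3 update in column RHS: 13 − 2·(16/3) = 7/3.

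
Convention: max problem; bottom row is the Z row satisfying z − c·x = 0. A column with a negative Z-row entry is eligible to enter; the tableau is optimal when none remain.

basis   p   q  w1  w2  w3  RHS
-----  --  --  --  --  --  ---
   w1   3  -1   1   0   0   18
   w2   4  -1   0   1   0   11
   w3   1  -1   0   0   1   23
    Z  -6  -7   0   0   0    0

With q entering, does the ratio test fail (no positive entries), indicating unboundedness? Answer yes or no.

yes

Every constraint-row entry in column q is ≤ 0, so increasing q is unbounded.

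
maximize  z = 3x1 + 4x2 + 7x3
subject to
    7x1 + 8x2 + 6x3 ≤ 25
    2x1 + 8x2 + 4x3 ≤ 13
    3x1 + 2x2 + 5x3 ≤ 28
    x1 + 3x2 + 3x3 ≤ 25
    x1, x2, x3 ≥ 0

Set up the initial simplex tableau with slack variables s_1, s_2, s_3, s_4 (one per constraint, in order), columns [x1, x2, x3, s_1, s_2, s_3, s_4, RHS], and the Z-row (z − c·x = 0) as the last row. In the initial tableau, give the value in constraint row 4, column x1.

Constraint 4 has coefficient 1 on x1.

1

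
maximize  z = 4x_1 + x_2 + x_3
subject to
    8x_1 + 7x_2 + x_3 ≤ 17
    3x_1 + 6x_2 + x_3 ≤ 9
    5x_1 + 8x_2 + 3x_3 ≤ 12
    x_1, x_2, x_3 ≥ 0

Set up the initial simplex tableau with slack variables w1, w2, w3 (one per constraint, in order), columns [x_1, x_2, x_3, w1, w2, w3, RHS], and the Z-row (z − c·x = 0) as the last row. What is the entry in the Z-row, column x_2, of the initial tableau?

The Z-row carries the negated objective coefficients: the x_2 entry is -1.

-1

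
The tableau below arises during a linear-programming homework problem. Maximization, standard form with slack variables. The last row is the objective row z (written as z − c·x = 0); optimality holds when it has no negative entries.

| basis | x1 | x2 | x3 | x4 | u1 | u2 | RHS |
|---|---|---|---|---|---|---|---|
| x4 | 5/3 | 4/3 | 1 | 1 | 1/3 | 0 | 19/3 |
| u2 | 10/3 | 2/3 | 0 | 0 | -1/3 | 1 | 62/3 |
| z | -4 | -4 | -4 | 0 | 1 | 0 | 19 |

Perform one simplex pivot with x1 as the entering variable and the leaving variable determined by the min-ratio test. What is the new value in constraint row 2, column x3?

Ratio test on column x1 — row 1: (19/3)/(5/3) = 19/5; row 2: (62/3)/(10/3) = 31/5. Minimum is 19/5 at row 1 (x4 leaves); pivot element 5/3.
Divide row 1 by 5/3; eliminate column x1 from the other rows.
Row 2 update in column x3: 0 − (10/3)·(3/5) = -2.

-2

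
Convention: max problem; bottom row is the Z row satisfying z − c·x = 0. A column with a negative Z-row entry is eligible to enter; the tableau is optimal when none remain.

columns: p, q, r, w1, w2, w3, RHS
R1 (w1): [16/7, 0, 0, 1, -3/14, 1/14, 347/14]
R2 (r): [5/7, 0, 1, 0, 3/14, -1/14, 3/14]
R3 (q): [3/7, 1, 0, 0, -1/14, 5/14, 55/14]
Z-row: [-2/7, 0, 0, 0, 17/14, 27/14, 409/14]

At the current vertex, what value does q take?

55/14

q is basic (row 3); its value is the RHS of that row, 55/14.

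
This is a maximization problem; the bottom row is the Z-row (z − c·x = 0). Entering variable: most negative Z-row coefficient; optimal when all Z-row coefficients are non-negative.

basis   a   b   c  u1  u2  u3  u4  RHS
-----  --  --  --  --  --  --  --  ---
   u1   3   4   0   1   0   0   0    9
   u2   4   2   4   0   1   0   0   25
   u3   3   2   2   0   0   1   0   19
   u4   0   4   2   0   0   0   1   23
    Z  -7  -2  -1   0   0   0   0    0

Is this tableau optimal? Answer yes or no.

The Z-row has a negative entry -7 in column a, so it is not optimal.

no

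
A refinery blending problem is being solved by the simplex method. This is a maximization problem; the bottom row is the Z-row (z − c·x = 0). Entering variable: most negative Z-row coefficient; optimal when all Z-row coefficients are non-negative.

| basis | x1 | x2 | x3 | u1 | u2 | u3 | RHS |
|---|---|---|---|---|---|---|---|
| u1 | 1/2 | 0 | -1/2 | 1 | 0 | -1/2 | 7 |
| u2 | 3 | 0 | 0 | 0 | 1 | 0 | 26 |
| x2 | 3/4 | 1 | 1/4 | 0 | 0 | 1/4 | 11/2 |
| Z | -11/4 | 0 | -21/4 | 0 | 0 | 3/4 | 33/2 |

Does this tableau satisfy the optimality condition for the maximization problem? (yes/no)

no

The Z-row has a negative entry -21/4 in column x3, so it is not optimal.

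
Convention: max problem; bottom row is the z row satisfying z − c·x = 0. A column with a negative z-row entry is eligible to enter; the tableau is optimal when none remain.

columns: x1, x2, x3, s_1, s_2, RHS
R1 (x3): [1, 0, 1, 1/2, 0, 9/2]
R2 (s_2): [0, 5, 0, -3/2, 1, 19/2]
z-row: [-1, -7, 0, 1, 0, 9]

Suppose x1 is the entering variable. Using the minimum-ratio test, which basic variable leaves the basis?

Column x1 entries and ratios — x3: (9/2)/1 = 9/2; s_2: 0 ≤ 0, skip.
Smallest ratio is 9/2 in the row of x3, so x3 leaves.

x3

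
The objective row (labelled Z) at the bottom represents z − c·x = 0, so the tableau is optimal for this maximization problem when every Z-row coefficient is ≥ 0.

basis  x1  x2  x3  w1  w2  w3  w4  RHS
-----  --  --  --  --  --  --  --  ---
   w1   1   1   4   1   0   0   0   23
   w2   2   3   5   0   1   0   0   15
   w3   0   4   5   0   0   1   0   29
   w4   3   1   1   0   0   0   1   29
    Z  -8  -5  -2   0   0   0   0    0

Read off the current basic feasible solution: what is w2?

w2 is basic (row 2); its value is the RHS of that row, 15.

15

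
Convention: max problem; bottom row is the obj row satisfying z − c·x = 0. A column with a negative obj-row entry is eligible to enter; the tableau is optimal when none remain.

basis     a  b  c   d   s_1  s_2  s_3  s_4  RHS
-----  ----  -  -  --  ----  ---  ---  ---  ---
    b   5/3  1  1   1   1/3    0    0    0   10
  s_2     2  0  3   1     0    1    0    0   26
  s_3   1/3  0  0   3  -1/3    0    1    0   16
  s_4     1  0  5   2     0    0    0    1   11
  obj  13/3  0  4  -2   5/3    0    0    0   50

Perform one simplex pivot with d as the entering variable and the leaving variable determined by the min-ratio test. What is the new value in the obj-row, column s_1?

13/9

Ratio test on column d — row 1: 10/1 = 10; row 2: 26/1 = 26; row 3: 16/3 = 16/3; row 4: 11/2 = 11/2. Minimum is 16/3 at row 3 (s_3 leaves); pivot element 3.
Divide row 3 by 3; eliminate column d from the other rows.
obj-row update in column s_1: 5/3 − (-2)·(-1/9) = 13/9.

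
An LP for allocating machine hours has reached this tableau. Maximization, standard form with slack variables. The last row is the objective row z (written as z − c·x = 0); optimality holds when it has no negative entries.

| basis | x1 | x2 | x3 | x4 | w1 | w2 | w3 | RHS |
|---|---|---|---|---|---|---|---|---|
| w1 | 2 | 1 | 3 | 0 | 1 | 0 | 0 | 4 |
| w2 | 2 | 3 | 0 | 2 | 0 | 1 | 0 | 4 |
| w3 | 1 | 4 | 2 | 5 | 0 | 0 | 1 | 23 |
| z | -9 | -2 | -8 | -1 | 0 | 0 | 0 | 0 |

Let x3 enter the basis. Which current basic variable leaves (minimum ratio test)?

w1

Column x3 entries and ratios — w1: 4/3 = 4/3; w2: 0 ≤ 0, skip; w3: 23/2 = 23/2.
Smallest ratio is 4/3 in the row of w1, so w1 leaves.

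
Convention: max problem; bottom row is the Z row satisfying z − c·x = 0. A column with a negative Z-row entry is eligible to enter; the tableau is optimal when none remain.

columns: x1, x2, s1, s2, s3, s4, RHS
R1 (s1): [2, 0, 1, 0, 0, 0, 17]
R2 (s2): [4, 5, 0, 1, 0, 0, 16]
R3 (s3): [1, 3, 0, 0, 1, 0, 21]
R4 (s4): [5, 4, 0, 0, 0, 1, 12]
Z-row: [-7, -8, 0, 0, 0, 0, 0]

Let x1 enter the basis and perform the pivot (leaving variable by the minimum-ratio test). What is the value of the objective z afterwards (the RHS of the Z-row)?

Ratio test on column x1 — row 1: 17/2 = 17/2; row 2: 16/4 = 4; row 3: 21/1 = 21; row 4: 12/5 = 12/5. Minimum is 12/5 at row 4 (s4 leaves); pivot element 5.
Pivot on row 4; the Z-row RHS becomes 0 − (-7)·(12/5) = 84/5.

84/5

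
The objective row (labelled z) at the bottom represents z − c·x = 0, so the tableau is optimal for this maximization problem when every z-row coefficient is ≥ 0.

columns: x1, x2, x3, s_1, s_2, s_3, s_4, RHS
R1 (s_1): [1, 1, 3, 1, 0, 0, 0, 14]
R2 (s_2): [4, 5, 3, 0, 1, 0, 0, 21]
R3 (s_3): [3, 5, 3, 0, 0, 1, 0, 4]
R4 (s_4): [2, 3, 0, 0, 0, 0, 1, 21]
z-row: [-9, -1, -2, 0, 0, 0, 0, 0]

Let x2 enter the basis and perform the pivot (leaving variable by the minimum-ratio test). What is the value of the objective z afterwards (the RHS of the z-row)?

Ratio test on column x2 — row 1: 14/1 = 14; row 2: 21/5 = 21/5; row 3: 4/5 = 4/5; row 4: 21/3 = 7. Minimum is 4/5 at row 3 (s_3 leaves); pivot element 5.
Pivot on row 3; the z-row RHS becomes 0 − (-1)·(4/5) = 4/5.

4/5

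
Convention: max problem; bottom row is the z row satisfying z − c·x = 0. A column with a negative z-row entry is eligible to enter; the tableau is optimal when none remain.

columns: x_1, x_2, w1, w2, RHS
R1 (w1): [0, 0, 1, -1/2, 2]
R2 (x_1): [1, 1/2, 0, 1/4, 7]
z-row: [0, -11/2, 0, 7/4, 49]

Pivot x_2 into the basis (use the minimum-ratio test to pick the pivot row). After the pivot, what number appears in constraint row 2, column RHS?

Ratio test on column x_2 — row 1: entry 0 ≤ 0; row 2: 7/(1/2) = 14. Minimum is 14 at row 2 (x_1 leaves); pivot element 1/2.
Divide row 2 by 1/2; eliminate column x_2 from the other rows.
In the new row 2, the RHS entry is the old entry divided by the pivot: 7/(1/2) = 14.

14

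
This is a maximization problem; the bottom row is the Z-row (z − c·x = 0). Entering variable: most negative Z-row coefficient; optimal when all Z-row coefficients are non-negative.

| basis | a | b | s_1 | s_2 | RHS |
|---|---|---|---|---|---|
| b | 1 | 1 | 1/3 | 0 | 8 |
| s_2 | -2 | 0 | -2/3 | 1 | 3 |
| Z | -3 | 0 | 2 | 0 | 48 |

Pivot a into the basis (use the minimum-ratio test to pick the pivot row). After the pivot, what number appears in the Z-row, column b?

Ratio test on column a — row 1: 8/1 = 8; row 2: entry -2 ≤ 0. Minimum is 8 at row 1 (b leaves); pivot element 1.
Divide row 1 by 1; eliminate column a from the other rows.
Z-row update in column b: 0 − (-3)·1 = 3.

3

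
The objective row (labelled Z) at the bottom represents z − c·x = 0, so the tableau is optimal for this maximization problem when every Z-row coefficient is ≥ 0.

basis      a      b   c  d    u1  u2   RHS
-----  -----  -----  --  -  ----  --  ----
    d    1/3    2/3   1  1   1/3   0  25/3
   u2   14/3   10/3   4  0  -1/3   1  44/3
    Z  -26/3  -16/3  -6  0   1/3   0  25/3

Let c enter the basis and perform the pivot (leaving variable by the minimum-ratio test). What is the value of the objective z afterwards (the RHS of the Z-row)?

91/3

Ratio test on column c — row 1: (25/3)/1 = 25/3; row 2: (44/3)/4 = 11/3. Minimum is 11/3 at row 2 (u2 leaves); pivot element 4.
Pivot on row 2; the Z-row RHS becomes 25/3 − (-6)·(11/3) = 91/3.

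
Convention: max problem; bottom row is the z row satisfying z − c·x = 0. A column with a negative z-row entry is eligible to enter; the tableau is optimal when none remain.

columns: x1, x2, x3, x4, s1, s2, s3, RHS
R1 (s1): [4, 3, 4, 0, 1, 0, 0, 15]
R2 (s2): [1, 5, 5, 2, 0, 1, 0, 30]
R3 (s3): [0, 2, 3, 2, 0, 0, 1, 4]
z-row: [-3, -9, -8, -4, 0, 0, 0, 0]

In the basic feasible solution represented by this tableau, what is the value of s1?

15

s1 is basic (row 1); its value is the RHS of that row, 15.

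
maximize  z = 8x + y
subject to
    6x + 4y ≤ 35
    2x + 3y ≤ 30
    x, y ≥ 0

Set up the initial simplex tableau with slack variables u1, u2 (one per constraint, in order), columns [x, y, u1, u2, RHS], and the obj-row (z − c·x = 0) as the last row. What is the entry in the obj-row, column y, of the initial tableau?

-1

The obj-row carries the negated objective coefficients: the y entry is -1.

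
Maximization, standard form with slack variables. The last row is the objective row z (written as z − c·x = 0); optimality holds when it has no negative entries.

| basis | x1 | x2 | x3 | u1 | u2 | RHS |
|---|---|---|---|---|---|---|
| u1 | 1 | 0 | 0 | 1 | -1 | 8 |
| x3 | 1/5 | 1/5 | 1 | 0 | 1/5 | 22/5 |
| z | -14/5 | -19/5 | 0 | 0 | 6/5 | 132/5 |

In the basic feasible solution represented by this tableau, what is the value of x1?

0

x1 is not in the basis, so in the current basic feasible solution x1 = 0.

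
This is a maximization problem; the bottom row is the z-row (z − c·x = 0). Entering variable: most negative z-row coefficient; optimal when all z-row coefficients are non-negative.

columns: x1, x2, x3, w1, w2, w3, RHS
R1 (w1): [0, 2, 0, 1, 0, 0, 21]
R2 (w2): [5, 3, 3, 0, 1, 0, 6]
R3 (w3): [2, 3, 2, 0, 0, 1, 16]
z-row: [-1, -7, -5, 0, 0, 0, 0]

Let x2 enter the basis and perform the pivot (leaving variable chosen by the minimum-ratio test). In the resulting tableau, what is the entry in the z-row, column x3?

2

Ratio test on column x2 — row 1: 21/2 = 21/2; row 2: 6/3 = 2; row 3: 16/3 = 16/3. Minimum is 2 at row 2 (w2 leaves); pivot element 3.
Divide row 2 by 3; eliminate column x2 from the other rows.
z-row update in column x3: -5 − (-7)·1 = 2.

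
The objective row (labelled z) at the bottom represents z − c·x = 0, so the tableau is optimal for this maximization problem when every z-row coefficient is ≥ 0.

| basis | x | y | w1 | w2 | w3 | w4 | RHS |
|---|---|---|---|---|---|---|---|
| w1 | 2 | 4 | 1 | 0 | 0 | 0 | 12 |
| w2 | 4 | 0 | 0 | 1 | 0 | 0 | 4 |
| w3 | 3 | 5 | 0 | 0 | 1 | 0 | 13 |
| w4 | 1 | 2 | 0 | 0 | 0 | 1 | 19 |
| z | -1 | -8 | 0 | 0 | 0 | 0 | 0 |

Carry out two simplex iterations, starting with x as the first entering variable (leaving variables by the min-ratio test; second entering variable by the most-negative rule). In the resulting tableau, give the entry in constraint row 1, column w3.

Ratio test on column x — row 1: 12/2 = 6; row 2: 4/4 = 1; row 3: 13/3 = 13/3; row 4: 19/1 = 19. Minimum is 1 at row 2 (w2 leaves); pivot element 4.
Divide row 2 by 4; eliminate column x from the other rows.
Second iteration: most negative z-row entry is -8 in column y, so y enters.
Ratio test on column y — row 1: 10/4 = 5/2; row 2: entry 0 ≤ 0; row 3: 10/5 = 2; row 4: 18/2 = 9. Minimum is 2 at row 3 (w3 leaves); pivot element 5.
Divide row 3 by 5; eliminate column y from the other rows.
After both pivots, the entry at constraint row 1, column w3 is -4/5.

-4/5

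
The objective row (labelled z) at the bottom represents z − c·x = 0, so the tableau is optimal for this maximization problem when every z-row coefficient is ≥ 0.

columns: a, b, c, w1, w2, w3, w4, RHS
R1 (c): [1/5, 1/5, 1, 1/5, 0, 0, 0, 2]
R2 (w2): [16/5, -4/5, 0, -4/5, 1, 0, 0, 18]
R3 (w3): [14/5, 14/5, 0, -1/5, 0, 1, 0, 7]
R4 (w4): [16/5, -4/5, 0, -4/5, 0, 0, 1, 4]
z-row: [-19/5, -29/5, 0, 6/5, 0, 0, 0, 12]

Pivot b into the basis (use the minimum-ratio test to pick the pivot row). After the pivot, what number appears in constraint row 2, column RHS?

Ratio test on column b — row 1: 2/(1/5) = 10; row 2: entry -4/5 ≤ 0; row 3: 7/(14/5) = 5/2; row 4: entry -4/5 ≤ 0. Minimum is 5/2 at row 3 (w3 leaves); pivot element 14/5.
Divide row 3 by 14/5; eliminate column b from the other rows.
Row 2 update in column RHS: 18 − (-4/5)·(5/2) = 20.

20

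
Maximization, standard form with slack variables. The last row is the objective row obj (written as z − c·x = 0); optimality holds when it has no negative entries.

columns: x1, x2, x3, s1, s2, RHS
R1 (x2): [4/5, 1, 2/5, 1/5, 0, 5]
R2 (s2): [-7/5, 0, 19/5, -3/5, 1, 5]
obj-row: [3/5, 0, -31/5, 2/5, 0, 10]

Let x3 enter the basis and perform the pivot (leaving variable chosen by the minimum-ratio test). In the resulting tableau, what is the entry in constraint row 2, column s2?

5/19

Ratio test on column x3 — row 1: 5/(2/5) = 25/2; row 2: 5/(19/5) = 25/19. Minimum is 25/19 at row 2 (s2 leaves); pivot element 19/5.
Divide row 2 by 19/5; eliminate column x3 from the other rows.
In the new row 2, the s2 entry is the old entry divided by the pivot: 1/(19/5) = 5/19.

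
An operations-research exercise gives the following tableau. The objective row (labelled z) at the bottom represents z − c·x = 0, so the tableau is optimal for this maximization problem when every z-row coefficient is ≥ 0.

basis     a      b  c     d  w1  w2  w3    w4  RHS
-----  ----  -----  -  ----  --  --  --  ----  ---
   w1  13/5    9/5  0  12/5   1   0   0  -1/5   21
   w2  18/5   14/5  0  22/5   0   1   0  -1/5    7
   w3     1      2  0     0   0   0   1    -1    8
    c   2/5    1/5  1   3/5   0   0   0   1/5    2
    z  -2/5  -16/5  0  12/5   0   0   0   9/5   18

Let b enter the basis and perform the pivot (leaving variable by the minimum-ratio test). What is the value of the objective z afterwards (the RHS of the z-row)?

Ratio test on column b — row 1: 21/(9/5) = 35/3; row 2: 7/(14/5) = 5/2; row 3: 8/2 = 4; row 4: 2/(1/5) = 10. Minimum is 5/2 at row 2 (w2 leaves); pivot element 14/5.
Pivot on row 2; the z-row RHS becomes 18 − (-16/5)·(5/2) = 26.

26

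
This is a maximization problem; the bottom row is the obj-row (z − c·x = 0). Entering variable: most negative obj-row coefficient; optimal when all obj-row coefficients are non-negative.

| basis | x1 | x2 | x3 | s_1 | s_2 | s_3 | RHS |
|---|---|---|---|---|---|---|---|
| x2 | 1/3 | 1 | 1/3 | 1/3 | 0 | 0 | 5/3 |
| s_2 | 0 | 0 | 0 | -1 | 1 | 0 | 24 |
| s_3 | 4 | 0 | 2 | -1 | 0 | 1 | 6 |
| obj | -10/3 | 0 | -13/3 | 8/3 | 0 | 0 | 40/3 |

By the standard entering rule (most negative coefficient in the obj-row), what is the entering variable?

x3

Negative obj-row entries: x1: -10/3, x3: -13/3.
The most negative is -13/3 in column x3, so x3 enters.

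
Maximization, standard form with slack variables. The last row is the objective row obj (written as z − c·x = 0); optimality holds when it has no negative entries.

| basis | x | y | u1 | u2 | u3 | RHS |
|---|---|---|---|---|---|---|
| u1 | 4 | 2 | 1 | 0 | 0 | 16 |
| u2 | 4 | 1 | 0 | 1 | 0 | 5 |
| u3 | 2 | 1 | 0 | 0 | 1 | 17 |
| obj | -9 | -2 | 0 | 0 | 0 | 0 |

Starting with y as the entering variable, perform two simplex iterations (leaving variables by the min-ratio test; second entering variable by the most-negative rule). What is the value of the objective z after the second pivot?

Ratio test on column y — row 1: 16/2 = 8; row 2: 5/1 = 5; row 3: 17/1 = 17. Minimum is 5 at row 2 (u2 leaves); pivot element 1.
Pivot on row 2; the obj-row RHS becomes 0 − (-2)·5 = 10.
Next entering variable (most negative obj-row entry -1): x.
Ratio test on column x — row 1: entry -4 ≤ 0; row 2: 5/4 = 5/4; row 3: entry -2 ≤ 0. Minimum is 5/4 at row 2 (y leaves); pivot element 4.
After the second pivot the obj-row RHS is 10 − (-1)·(5/4) = 45/4.

45/4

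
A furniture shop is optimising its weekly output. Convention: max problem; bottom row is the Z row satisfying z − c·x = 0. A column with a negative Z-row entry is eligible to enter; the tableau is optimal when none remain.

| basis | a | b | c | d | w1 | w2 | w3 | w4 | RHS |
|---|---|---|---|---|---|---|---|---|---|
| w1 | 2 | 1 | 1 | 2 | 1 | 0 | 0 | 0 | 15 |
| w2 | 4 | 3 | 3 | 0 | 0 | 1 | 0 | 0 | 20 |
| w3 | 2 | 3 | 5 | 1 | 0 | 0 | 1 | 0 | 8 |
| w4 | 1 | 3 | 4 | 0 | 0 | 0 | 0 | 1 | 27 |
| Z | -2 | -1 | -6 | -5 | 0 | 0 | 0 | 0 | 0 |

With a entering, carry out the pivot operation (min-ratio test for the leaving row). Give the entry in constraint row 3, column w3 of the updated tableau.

1/2

Ratio test on column a — row 1: 15/2 = 15/2; row 2: 20/4 = 5; row 3: 8/2 = 4; row 4: 27/1 = 27. Minimum is 4 at row 3 (w3 leaves); pivot element 2.
Divide row 3 by 2; eliminate column a from the other rows.
In the new row 3, the w3 entry is the old entry divided by the pivot: 1/2 = 1/2.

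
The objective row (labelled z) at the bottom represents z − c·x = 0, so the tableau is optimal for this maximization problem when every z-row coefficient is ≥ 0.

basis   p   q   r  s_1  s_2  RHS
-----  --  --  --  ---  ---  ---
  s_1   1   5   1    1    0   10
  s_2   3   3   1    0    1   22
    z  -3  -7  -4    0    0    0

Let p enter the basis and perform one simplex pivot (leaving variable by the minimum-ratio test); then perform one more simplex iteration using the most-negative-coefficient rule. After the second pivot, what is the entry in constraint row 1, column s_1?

1/4

Ratio test on column p — row 1: 10/1 = 10; row 2: 22/3 = 22/3. Minimum is 22/3 at row 2 (s_2 leaves); pivot element 3.
Divide row 2 by 3; eliminate column p from the other rows.
Second iteration: most negative z-row entry is -4 in column q, so q enters.
Ratio test on column q — row 1: (8/3)/4 = 2/3; row 2: (22/3)/1 = 22/3. Minimum is 2/3 at row 1 (s_1 leaves); pivot element 4.
Divide row 1 by 4; eliminate column q from the other rows.
After both pivots, the entry at constraint row 1, column s_1 is 1/4.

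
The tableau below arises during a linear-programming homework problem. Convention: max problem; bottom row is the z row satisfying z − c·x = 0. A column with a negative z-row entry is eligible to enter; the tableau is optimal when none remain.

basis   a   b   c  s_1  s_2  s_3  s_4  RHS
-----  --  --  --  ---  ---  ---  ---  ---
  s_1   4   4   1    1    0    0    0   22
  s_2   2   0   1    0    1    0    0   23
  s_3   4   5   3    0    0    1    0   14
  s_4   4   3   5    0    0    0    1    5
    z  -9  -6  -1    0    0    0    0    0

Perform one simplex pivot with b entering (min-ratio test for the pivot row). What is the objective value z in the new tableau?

Ratio test on column b — row 1: 22/4 = 11/2; row 2: entry 0 ≤ 0; row 3: 14/5 = 14/5; row 4: 5/3 = 5/3. Minimum is 5/3 at row 4 (s_4 leaves); pivot element 3.
Pivot on row 4; the z-row RHS becomes 0 − (-6)·(5/3) = 10.

10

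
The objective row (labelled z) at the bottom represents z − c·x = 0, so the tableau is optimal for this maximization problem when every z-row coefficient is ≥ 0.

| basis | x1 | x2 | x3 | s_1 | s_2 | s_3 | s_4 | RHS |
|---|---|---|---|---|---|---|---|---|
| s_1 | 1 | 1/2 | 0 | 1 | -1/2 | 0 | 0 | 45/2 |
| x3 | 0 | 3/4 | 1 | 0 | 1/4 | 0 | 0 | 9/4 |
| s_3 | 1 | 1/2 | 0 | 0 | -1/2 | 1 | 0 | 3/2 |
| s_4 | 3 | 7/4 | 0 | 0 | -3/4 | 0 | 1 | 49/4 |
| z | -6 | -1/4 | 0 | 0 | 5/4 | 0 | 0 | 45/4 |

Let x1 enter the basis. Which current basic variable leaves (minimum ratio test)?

Column x1 entries and ratios — s_1: (45/2)/1 = 45/2; x3: 0 ≤ 0, skip; s_3: (3/2)/1 = 3/2; s_4: (49/4)/3 = 49/12.
Smallest ratio is 3/2 in the row of s_3, so s_3 leaves.

s_3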